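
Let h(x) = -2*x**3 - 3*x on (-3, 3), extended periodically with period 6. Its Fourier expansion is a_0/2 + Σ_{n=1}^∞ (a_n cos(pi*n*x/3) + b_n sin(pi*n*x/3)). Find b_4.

9*(-9 + 28*pi**2)/(8*pi**3)

b_4 = 1/3 ∫_{-3}^{3} h(x) sin(4*pi*x/3) dx.
h is odd and sin(4*pi*x/3) is odd, so the integrand is even and b_4 = 2/3 ∫_0^{3} h(x) sin(4*pi*x/3) dx.
Integrating by parts three times (tabular method), an antiderivative of (-2*x**3 - 3*x) sin(4*pi*x/3) is 3*x**3*cos(4*pi*x/3)/(2*pi) - 27*x**2*sin(4*pi*x/3)/(8*pi**2) - 81*x*cos(4*pi*x/3)/(16*pi**3) + 9*x*cos(4*pi*x/3)/(4*pi) - 27*sin(4*pi*x/3)/(16*pi**2) + 243*sin(4*pi*x/3)/(64*pi**4); evaluating from 0 to 3: ∫_{0}^{3} (-2*x**3 - 3*x) sin(4*pi*x/3) dx = (27*(-9 + 28*pi**2)/(16*pi**3)) - (0) = 27*(-9 + 28*pi**2)/(16*pi**3).
Hence b_4 = (2/3)·(27*(-9 + 28*pi**2)/(16*pi**3)) = 9*(-9 + 28*pi**2)/(8*pi**3).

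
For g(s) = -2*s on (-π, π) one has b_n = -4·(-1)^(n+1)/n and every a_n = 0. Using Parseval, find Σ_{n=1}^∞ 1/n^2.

Parseval: Σ b_n^2 = (1/π) ∫_{-π}^{π} g(s)^2 ds = 8*pi**2/3.
Σ b_n^2 = Σ 16/n^2, so Σ 1/n^2 = (8*pi**2/3)/16 = pi**2/6.

pi**2/6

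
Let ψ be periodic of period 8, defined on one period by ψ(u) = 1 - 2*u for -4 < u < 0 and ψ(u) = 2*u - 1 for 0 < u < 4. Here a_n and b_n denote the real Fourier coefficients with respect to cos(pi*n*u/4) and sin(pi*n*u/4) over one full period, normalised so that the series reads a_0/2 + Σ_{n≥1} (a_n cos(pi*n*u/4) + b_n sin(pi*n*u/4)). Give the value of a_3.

-32/(9*pi**2)

a_3 = 1/4 ∫_{-4}^{4} ψ(u) cos(3*pi*u/4) du.
Split the integral at the breakpoints.
Integrating by parts (boundary term plus one more integral), an antiderivative of (1 - 2*u) cos(3*pi*u/4) is -8*u*sin(3*pi*u/4)/(3*pi) + 4*sin(3*pi*u/4)/(3*pi) - 32*cos(3*pi*u/4)/(9*pi**2); evaluating from -4 to 0: ∫_{-4}^{0} (1 - 2*u) cos(3*pi*u/4) du = (-32/(9*pi**2)) - (32/(9*pi**2)) = -64/(9*pi**2).
Integrating by parts (boundary term plus one more integral), an antiderivative of (2*u - 1) cos(3*pi*u/4) is 8*u*sin(3*pi*u/4)/(3*pi) - 4*sin(3*pi*u/4)/(3*pi) + 32*cos(3*pi*u/4)/(9*pi**2); evaluating from 0 to 4: ∫_{0}^{4} (2*u - 1) cos(3*pi*u/4) du = (-32/(9*pi**2)) - (32/(9*pi**2)) = -64/(9*pi**2).
Summing the pieces and multiplying by (1/4) gives a_3 = -32/(9*pi**2).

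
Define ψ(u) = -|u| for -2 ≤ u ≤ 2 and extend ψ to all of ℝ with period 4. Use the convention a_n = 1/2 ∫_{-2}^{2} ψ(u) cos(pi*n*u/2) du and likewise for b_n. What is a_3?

8/(9*pi**2)

a_3 = 1/2 ∫_{-2}^{2} ψ(u) cos(3*pi*u/2) du.
ψ is even and cos(3*pi*u/2) is even, so the integrand is even and a_3 = ∫_0^{2} ψ(u) cos(3*pi*u/2) du.
Integrating by parts (boundary term plus one more integral), an antiderivative of (-u) cos(3*pi*u/2) is -2*u*sin(3*pi*u/2)/(3*pi) - 4*cos(3*pi*u/2)/(9*pi**2); evaluating from 0 to 2: ∫_{0}^{2} (-u) cos(3*pi*u/2) du = (4/(9*pi**2)) - (-4/(9*pi**2)) = 8/(9*pi**2).
Hence a_3 = 8/(9*pi**2).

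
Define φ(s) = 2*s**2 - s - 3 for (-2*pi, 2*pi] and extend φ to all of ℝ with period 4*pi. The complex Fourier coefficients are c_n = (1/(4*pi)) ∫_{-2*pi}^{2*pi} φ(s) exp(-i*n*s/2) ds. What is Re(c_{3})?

-16/9

Since φ is real-valued, Re(c_{3}) = (1/(4*pi)) ∫_{-2*pi}^{2*pi} φ(s) cos(3*s/2) ds = a_{3}/2.
Integrating by parts twice (tabular method), an antiderivative of (2*s**2 - s - 3) cos(3*s/2) is 4*s**2*sin(3*s/2)/3 - 2*s*sin(3*s/2)/3 + 16*s*cos(3*s/2)/9 - 86*sin(3*s/2)/27 - 4*cos(3*s/2)/9; evaluating from -2*pi to 2*pi: ∫_{-2*pi}^{2*pi} (2*s**2 - s - 3) cos(3*s/2) ds = (4/9 - 32*pi/9) - (4/9 + 32*pi/9) = -64*pi/9.
Hence Re(c_{3}) = (1/(4*pi))·(-64*pi/9) = -16/9.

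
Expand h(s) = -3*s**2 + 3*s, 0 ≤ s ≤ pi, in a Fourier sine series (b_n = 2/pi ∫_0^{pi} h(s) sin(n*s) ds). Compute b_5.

b_5 = 2/pi ∫_0^{pi} (-3*s**2 + 3*s) sin(5*s) ds.
Integrating by parts twice (tabular method), an antiderivative of (-3*s**2 + 3*s) sin(5*s) is 3*s**2*cos(5*s)/5 - 6*s*sin(5*s)/25 - 3*s*cos(5*s)/5 + 3*sin(5*s)/25 - 6*cos(5*s)/125; evaluating from 0 to pi: ∫_{0}^{pi} (-3*s**2 + 3*s) sin(5*s) ds = (-3*pi**2/5 + 6/125 + 3*pi/5) - (-6/125) = -3*pi**2/5 + 12/125 + 3*pi/5.
Hence b_5 = (2/pi)·(-3*pi**2/5 + 12/125 + 3*pi/5) = 6*(-25*pi**2 + 4 + 25*pi)/(125*pi).

6*(-25*pi**2 + 4 + 25*pi)/(125*pi)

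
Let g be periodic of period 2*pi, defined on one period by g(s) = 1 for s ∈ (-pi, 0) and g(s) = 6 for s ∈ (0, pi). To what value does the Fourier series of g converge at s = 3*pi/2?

s = 3*pi/2 differs from s = -pi/2 by 1 full period(s), and the series is 2*pi-periodic.
g is continuous at s = -pi/2 with value 1, so the series converges to 1 there.

1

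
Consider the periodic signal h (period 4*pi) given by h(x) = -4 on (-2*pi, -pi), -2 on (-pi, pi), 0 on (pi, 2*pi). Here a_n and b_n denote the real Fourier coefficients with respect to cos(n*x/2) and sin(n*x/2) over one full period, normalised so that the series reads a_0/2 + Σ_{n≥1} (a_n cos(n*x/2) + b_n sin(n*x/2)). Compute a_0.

a_0 = (1/(2*pi)) ∫_{-2*pi}^{2*pi} h(x) dx = (1/(2*pi)) · (-8*pi) = -4.

-4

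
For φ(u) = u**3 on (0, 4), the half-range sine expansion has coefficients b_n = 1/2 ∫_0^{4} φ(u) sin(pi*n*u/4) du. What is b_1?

-768/pi**3 + 128/pi

b_1 = 1/2 ∫_0^{4} (u**3) sin(pi*u/4) du.
Integrating by parts three times (tabular method), an antiderivative of (u**3) sin(pi*u/4) is -4*u**3*cos(pi*u/4)/pi + 48*u**2*sin(pi*u/4)/pi**2 + 384*u*cos(pi*u/4)/pi**3 - 1536*sin(pi*u/4)/pi**4; evaluating from 0 to 4: ∫_{0}^{4} (u**3) sin(pi*u/4) du = (-1536/pi**3 + 256/pi) - (0) = -1536/pi**3 + 256/pi.
Hence b_1 = (1/2)·(-1536/pi**3 + 256/pi) = -768/pi**3 + 128/pi.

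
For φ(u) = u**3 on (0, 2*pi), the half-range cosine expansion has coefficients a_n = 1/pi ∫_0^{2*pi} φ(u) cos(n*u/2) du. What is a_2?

a_2 = 1/pi ∫_0^{2*pi} (u**3) cos(u) du.
Integrating by parts three times (tabular method), an antiderivative of (u**3) cos(u) is u**3*sin(u) + 3*u**2*cos(u) - 6*u*sin(u) - 6*cos(u); evaluating from 0 to 2*pi: ∫_{0}^{2*pi} (u**3) cos(u) du = (-6 + 12*pi**2) - (-6) = 12*pi**2.
Hence a_2 = (1/pi)·(12*pi**2) = 12*pi.

12*pi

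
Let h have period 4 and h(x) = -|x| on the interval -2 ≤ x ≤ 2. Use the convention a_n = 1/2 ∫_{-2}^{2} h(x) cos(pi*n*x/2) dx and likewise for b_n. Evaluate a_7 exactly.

8/(49*pi**2)

a_7 = 1/2 ∫_{-2}^{2} h(x) cos(7*pi*x/2) dx.
h is even and cos(7*pi*x/2) is even, so the integrand is even and a_7 = ∫_0^{2} h(x) cos(7*pi*x/2) dx.
Integrating by parts (boundary term plus one more integral), an antiderivative of (-x) cos(7*pi*x/2) is -2*x*sin(7*pi*x/2)/(7*pi) - 4*cos(7*pi*x/2)/(49*pi**2); evaluating from 0 to 2: ∫_{0}^{2} (-x) cos(7*pi*x/2) dx = (4/(49*pi**2)) - (-4/(49*pi**2)) = 8/(49*pi**2).
Hence a_7 = 8/(49*pi**2).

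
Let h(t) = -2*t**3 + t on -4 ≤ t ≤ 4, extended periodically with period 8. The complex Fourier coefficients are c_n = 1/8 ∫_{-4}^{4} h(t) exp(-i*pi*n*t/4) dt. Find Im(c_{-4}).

-12/pi**3 + 31/pi

Since h is real-valued, Im(c_{-4}) = -1/8 ∫_{-4}^{4} h(t) sin(-pi*t) dt = b_{4}/2.
h is odd and sin(-pi*t) is odd, so the integrand is even: ∫_{-4}^{4} h(t) sin(-pi*t) dt = 2∫_0^{4} h(t) sin(-pi*t) dt.
Integrating by parts three times (tabular method), an antiderivative of (-2*t**3 + t) sin(-pi*t) is -2*t**3*cos(pi*t)/pi + 6*t**2*sin(pi*t)/pi**2 + t*cos(pi*t)/pi + 12*t*cos(pi*t)/pi**3 - 12*sin(pi*t)/pi**4 - sin(pi*t)/pi**2; evaluating from 0 to 4: ∫_{0}^{4} (-2*t**3 + t) sin(-pi*t) dt = (-124/pi + 48/pi**3) - (0) = -124/pi + 48/pi**3.
So ∫_{-4}^{4} h(t) sin(-pi*t) dt = -248/pi + 96/pi**3.
Hence Im(c_{-4}) = (-1/8)·(-248/pi + 96/pi**3) = -12/pi**3 + 31/pi.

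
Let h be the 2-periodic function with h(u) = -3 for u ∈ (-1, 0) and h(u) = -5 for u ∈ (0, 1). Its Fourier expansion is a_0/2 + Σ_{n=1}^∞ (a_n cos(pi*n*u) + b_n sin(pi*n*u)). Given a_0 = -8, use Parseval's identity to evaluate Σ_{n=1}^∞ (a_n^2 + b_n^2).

Parseval: a_0^2/2 + Σ_{n≥1} (a_n^2+b_n^2) = ∫_{-1}^{1} h(u)^2 du = 34.
Subtract a_0^2/2 = 32: Σ (a_n^2+b_n^2) = 2.

2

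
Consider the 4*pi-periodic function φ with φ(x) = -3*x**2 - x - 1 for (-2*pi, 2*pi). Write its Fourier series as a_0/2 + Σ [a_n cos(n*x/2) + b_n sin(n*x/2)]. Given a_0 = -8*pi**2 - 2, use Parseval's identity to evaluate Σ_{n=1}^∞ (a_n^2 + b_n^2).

8*pi**2*(5 + 48*pi**2)/15

Parseval: a_0^2/2 + Σ_{n≥1} (a_n^2+b_n^2) = (1/(2*pi)) ∫_{-2*pi}^{2*pi} φ(x)^2 dx = 2 + 56*pi**2/3 + 288*pi**4/5.
Subtract a_0^2/2 = 2*(1 + 4*pi**2)**2: Σ (a_n^2+b_n^2) = 8*pi**2*(5 + 48*pi**2)/15.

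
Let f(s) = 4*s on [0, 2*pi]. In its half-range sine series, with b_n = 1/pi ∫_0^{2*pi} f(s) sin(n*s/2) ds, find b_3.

16/3

b_3 = 1/pi ∫_0^{2*pi} (4*s) sin(3*s/2) ds.
Integrating by parts (boundary term plus one more integral), an antiderivative of (4*s) sin(3*s/2) is -8*s*cos(3*s/2)/3 + 16*sin(3*s/2)/9; evaluating from 0 to 2*pi: ∫_{0}^{2*pi} (4*s) sin(3*s/2) ds = (16*pi/3) - (0) = 16*pi/3.
Hence b_3 = (1/pi)·(16*pi/3) = 16/3.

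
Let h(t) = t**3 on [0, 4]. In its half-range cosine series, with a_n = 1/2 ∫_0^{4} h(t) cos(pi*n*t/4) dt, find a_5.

384*(4 - 25*pi**2)/(625*pi**4)

a_5 = 1/2 ∫_0^{4} (t**3) cos(5*pi*t/4) dt.
Integrating by parts three times (tabular method), an antiderivative of (t**3) cos(5*pi*t/4) is 4*t**3*sin(5*pi*t/4)/(5*pi) + 48*t**2*cos(5*pi*t/4)/(25*pi**2) - 384*t*sin(5*pi*t/4)/(125*pi**3) - 1536*cos(5*pi*t/4)/(625*pi**4); evaluating from 0 to 4: ∫_{0}^{4} (t**3) cos(5*pi*t/4) dt = (768*(2 - 25*pi**2)/(625*pi**4)) - (-1536/(625*pi**4)) = 768*(4 - 25*pi**2)/(625*pi**4).
Hence a_5 = (1/2)·(768*(4 - 25*pi**2)/(625*pi**4)) = 384*(4 - 25*pi**2)/(625*pi**4).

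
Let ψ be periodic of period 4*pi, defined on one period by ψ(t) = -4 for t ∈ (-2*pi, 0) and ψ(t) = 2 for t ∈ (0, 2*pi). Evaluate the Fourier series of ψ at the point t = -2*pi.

-1

At t = -2*pi the one-sided limits are ψ(-2*pi^-) = 2 and ψ(-2*pi^+) = -4.
By Dirichlet's theorem the series converges to their average, [(2) + (-4)]/2 = -1.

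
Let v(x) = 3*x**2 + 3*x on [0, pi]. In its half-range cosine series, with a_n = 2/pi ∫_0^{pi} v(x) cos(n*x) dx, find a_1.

a_1 = 2/pi ∫_0^{pi} (3*x**2 + 3*x) cos(x) dx.
Integrating by parts twice (tabular method), an antiderivative of (3*x**2 + 3*x) cos(x) is 3*x**2*sin(x) + 3*x*sin(x) + 6*x*cos(x) - 6*sin(x) + 3*cos(x); evaluating from 0 to pi: ∫_{0}^{pi} (3*x**2 + 3*x) cos(x) dx = (-6*pi - 3) - (3) = -6*pi - 6.
Hence a_1 = (2/pi)·(-6*pi - 6) = -12 - 12/pi.

-12 - 12/pi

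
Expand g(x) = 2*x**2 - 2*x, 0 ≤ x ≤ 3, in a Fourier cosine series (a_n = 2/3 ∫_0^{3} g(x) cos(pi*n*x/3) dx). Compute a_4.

9/(2*pi**2)

a_4 = 2/3 ∫_0^{3} (2*x**2 - 2*x) cos(4*pi*x/3) dx.
Integrating by parts twice (tabular method), an antiderivative of (2*x**2 - 2*x) cos(4*pi*x/3) is 3*x**2*sin(4*pi*x/3)/(2*pi) - 3*x*sin(4*pi*x/3)/(2*pi) + 9*x*cos(4*pi*x/3)/(4*pi**2) - 27*sin(4*pi*x/3)/(16*pi**3) - 9*cos(4*pi*x/3)/(8*pi**2); evaluating from 0 to 3: ∫_{0}^{3} (2*x**2 - 2*x) cos(4*pi*x/3) dx = (45/(8*pi**2)) - (-9/(8*pi**2)) = 27/(4*pi**2).
Hence a_4 = (2/3)·(27/(4*pi**2)) = 9/(2*pi**2).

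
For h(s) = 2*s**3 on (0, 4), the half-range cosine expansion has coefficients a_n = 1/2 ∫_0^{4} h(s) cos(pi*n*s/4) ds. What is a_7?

a_7 = 1/2 ∫_0^{4} (2*s**3) cos(7*pi*s/4) ds.
Integrating by parts three times (tabular method), an antiderivative of (2*s**3) cos(7*pi*s/4) is 8*s**3*sin(7*pi*s/4)/(7*pi) + 96*s**2*cos(7*pi*s/4)/(49*pi**2) - 768*s*sin(7*pi*s/4)/(343*pi**3) - 3072*cos(7*pi*s/4)/(2401*pi**4); evaluating from 0 to 4: ∫_{0}^{4} (2*s**3) cos(7*pi*s/4) ds = (1536*(2 - 49*pi**2)/(2401*pi**4)) - (-3072/(2401*pi**4)) = 1536*(4 - 49*pi**2)/(2401*pi**4).
Hence a_7 = (1/2)·(1536*(4 - 49*pi**2)/(2401*pi**4)) = 768*(4 - 49*pi**2)/(2401*pi**4).

768*(4 - 49*pi**2)/(2401*pi**4)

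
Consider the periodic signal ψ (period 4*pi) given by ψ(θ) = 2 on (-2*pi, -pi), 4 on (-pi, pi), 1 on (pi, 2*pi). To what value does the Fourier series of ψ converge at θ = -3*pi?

θ = -3*pi differs from θ = pi by -1 full period(s), and the series is 4*pi-periodic.
At θ = pi the one-sided limits are ψ(pi^-) = 4 and ψ(pi^+) = 1.
By Dirichlet's theorem the series converges to their average, [(4) + (1)]/2 = 5/2.

5/2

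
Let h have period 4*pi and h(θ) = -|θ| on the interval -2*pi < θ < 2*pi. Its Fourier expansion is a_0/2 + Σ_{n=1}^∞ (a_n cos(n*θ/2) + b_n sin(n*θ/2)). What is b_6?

0

b_6 = (1/(2*pi)) ∫_{-2*pi}^{2*pi} h(θ) sin(3*θ) dθ.
h is even and sin(3*θ) is odd, so the integrand is odd over a symmetric interval and the integral vanishes.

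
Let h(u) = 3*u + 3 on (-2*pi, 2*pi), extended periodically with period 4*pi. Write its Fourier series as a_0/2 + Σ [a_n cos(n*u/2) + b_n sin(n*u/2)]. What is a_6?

0

a_6 = (1/(2*pi)) ∫_{-2*pi}^{2*pi} h(u) cos(3*u) du.
Integrating by parts (boundary term plus one more integral), an antiderivative of (3*u + 3) cos(3*u) is u*sin(3*u) + sin(3*u) + cos(3*u)/3; evaluating from -2*pi to 2*pi: ∫_{-2*pi}^{2*pi} (3*u + 3) cos(3*u) du = (1/3) - (1/3) = 0.
Hence a_6 = (1/(2*pi))·(0) = 0.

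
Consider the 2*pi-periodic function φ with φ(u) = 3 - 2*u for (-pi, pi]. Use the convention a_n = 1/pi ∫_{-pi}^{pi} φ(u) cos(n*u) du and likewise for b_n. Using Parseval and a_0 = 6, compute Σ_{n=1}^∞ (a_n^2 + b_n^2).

Parseval: a_0^2/2 + Σ_{n≥1} (a_n^2+b_n^2) = 1/pi ∫_{-pi}^{pi} φ(u)^2 du = 18 + 8*pi**2/3.
Subtract a_0^2/2 = 18: Σ (a_n^2+b_n^2) = 8*pi**2/3.

8*pi**2/3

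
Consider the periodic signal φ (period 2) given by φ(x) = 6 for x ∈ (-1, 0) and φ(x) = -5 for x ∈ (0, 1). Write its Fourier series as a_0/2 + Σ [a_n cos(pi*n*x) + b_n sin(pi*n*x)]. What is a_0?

a_0 = ∫_{-1}^{1} φ(x) dx = 1.

1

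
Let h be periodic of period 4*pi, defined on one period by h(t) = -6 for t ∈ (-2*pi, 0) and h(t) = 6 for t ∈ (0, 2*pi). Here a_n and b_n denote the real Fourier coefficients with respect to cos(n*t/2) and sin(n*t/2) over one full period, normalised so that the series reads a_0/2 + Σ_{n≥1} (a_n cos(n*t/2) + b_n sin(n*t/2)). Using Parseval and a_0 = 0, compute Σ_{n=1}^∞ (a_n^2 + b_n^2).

Parseval: a_0^2/2 + Σ_{n≥1} (a_n^2+b_n^2) = (1/(2*pi)) ∫_{-2*pi}^{2*pi} h(t)^2 dt = 72.
Subtract a_0^2/2 = 0: Σ (a_n^2+b_n^2) = 72.

72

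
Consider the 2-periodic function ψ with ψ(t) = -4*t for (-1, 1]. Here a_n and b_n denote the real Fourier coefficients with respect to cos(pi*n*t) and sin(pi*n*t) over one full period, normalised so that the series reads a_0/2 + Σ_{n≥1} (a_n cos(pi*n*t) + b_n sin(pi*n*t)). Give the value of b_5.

b_5 = ∫_{-1}^{1} ψ(t) sin(5*pi*t) dt.
ψ is odd and sin(5*pi*t) is odd, so the integrand is even and b_5 = 2 ∫_0^{1} ψ(t) sin(5*pi*t) dt.
Integrating by parts (boundary term plus one more integral), an antiderivative of (-4*t) sin(5*pi*t) is 4*t*cos(5*pi*t)/(5*pi) - 4*sin(5*pi*t)/(25*pi**2); evaluating from 0 to 1: ∫_{0}^{1} (-4*t) sin(5*pi*t) dt = (-4/(5*pi)) - (0) = -4/(5*pi).
Hence b_5 = 2·(-4/(5*pi)) = -8/(5*pi).

-8/(5*pi)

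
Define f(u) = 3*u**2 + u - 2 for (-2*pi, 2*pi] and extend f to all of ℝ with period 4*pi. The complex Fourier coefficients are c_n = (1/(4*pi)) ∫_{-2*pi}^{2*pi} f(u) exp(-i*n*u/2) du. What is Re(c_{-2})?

Since f is real-valued, Re(c_{-2}) = (1/(4*pi)) ∫_{-2*pi}^{2*pi} f(u) cos(-u) du = a_{2}/2.
Integrating by parts twice (tabular method), an antiderivative of (3*u**2 + u - 2) cos(-u) is 3*u**2*sin(u) + u*sin(u) + 6*u*cos(u) - 8*sin(u) + cos(u); evaluating from -2*pi to 2*pi: ∫_{-2*pi}^{2*pi} (3*u**2 + u - 2) cos(-u) du = (1 + 12*pi) - (1 - 12*pi) = 24*pi.
Hence Re(c_{-2}) = (1/(4*pi))·(24*pi) = 6.

6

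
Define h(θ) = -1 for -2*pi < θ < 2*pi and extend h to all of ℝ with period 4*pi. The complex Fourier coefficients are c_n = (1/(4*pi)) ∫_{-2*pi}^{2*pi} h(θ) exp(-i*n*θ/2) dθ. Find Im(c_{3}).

Since h is real-valued, Im(c_{3}) = -(1/(4*pi)) ∫_{-2*pi}^{2*pi} h(θ) sin(3*θ/2) dθ = -b_{3}/2.
(h is even, so the integrand is odd over a symmetric interval and the integral vanishes.)

0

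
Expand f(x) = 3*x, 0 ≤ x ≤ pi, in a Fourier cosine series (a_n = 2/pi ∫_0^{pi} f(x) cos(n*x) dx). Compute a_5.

a_5 = 2/pi ∫_0^{pi} (3*x) cos(5*x) dx.
Integrating by parts (boundary term plus one more integral), an antiderivative of (3*x) cos(5*x) is 3*x*sin(5*x)/5 + 3*cos(5*x)/25; evaluating from 0 to pi: ∫_{0}^{pi} (3*x) cos(5*x) dx = (-3/25) - (3/25) = -6/25.
Hence a_5 = (2/pi)·(-6/25) = -12/(25*pi).

-12/(25*pi)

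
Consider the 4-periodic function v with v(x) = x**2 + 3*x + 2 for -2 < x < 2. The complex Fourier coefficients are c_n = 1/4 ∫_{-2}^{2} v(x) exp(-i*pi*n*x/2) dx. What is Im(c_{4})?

3/(2*pi)

Since v is real-valued, Im(c_{4}) = -1/4 ∫_{-2}^{2} v(x) sin(2*pi*x) dx = -b_{4}/2.
Integrating by parts twice (tabular method), an antiderivative of (x**2 + 3*x + 2) sin(2*pi*x) is -x**2*cos(2*pi*x)/(2*pi) + x*sin(2*pi*x)/(2*pi**2) - 3*x*cos(2*pi*x)/(2*pi) + 3*sin(2*pi*x)/(4*pi**2) - cos(2*pi*x)/pi + cos(2*pi*x)/(4*pi**3); evaluating from -2 to 2: ∫_{-2}^{2} (x**2 + 3*x + 2) sin(2*pi*x) dx = (-6/pi + 1/(4*pi**3)) - (1/(4*pi**3)) = -6/pi.
Hence Im(c_{4}) = (-1/4)·(-6/pi) = 3/(2*pi).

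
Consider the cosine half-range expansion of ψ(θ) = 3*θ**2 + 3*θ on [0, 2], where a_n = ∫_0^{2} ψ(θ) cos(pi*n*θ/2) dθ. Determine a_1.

a_1 = ∫_0^{2} (3*θ**2 + 3*θ) cos(pi*θ/2) dθ.
Integrating by parts twice (tabular method), an antiderivative of (3*θ**2 + 3*θ) cos(pi*θ/2) is 6*θ**2*sin(pi*θ/2)/pi + 6*θ*sin(pi*θ/2)/pi + 24*θ*cos(pi*θ/2)/pi**2 - 48*sin(pi*θ/2)/pi**3 + 12*cos(pi*θ/2)/pi**2; evaluating from 0 to 2: ∫_{0}^{2} (3*θ**2 + 3*θ) cos(pi*θ/2) dθ = (-60/pi**2) - (12/pi**2) = -72/pi**2.
Hence a_1 = -72/pi**2.

-72/pi**2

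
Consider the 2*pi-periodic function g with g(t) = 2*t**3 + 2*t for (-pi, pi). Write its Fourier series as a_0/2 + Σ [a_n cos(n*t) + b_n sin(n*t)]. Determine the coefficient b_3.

4/9 + 4*pi**2/3

b_3 = 1/pi ∫_{-pi}^{pi} g(t) sin(3*t) dt.
g is odd and sin(3*t) is odd, so the integrand is even and b_3 = 2/pi ∫_0^{pi} g(t) sin(3*t) dt.
Integrating by parts three times (tabular method), an antiderivative of (2*t**3 + 2*t) sin(3*t) is -2*t**3*cos(3*t)/3 + 2*t**2*sin(3*t)/3 - 2*t*cos(3*t)/9 + 2*sin(3*t)/27; evaluating from 0 to pi: ∫_{0}^{pi} (2*t**3 + 2*t) sin(3*t) dt = (2*pi*(1 + 3*pi**2)/9) - (0) = 2*pi*(1 + 3*pi**2)/9.
Hence b_3 = (2/pi)·(2*pi*(1 + 3*pi**2)/9) = 4/9 + 4*pi**2/3.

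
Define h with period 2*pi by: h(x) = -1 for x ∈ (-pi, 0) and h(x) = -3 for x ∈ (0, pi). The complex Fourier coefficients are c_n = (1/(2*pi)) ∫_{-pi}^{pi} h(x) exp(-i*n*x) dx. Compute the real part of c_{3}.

Since h is real-valued, Re(c_{3}) = (1/(2*pi)) ∫_{-pi}^{pi} h(x) cos(3*x) dx = a_{3}/2.
Split the integral at the breakpoints.
Directly, an antiderivative of (-1) cos(3*x) is -sin(3*x)/3; evaluating from -pi to 0: ∫_{-pi}^{0} (-1) cos(3*x) dx = (0) - (0) = 0.
Directly, an antiderivative of (-3) cos(3*x) is -sin(3*x); evaluating from 0 to pi: ∫_{0}^{pi} (-3) cos(3*x) dx = (0) - (0) = 0.
So ∫_{-pi}^{pi} h(x) cos(3*x) dx = 0.
Hence Re(c_{3}) = (1/(2*pi))·(0) = 0.

0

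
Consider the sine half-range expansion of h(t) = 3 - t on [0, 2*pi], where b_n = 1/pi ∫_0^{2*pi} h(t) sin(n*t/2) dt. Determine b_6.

b_6 = 1/pi ∫_0^{2*pi} (3 - t) sin(3*t) dt.
Integrating by parts (boundary term plus one more integral), an antiderivative of (3 - t) sin(3*t) is t*cos(3*t)/3 - sin(3*t)/9 - cos(3*t); evaluating from 0 to 2*pi: ∫_{0}^{2*pi} (3 - t) sin(3*t) dt = (-1 + 2*pi/3) - (-1) = 2*pi/3.
Hence b_6 = (1/pi)·(2*pi/3) = 2/3.

2/3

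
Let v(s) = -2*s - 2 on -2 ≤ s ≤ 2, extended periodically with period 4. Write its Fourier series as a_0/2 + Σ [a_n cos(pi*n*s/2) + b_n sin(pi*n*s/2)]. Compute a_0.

a_0 = 1/2 ∫_{-2}^{2} v(s) ds = 1/2 · (-8) = -4.

-4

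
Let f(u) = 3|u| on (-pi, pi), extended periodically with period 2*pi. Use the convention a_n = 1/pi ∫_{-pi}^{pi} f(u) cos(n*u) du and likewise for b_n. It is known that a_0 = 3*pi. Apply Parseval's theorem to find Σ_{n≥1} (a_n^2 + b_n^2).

Parseval: a_0^2/2 + Σ_{n≥1} (a_n^2+b_n^2) = 1/pi ∫_{-pi}^{pi} f(u)^2 du = 6*pi**2.
Subtract a_0^2/2 = 9*pi**2/2: Σ (a_n^2+b_n^2) = 3*pi**2/2.

3*pi**2/2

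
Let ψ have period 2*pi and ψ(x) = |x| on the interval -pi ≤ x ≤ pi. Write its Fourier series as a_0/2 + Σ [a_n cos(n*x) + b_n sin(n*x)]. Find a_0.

a_0 = 1/pi ∫_{-pi}^{pi} ψ(x) dx = 1/pi · (pi**2) = pi.

pi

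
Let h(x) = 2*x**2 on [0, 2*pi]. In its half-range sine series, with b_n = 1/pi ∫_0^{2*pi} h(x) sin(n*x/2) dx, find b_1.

b_1 = 1/pi ∫_0^{2*pi} (2*x**2) sin(x/2) dx.
Integrating by parts twice (tabular method), an antiderivative of (2*x**2) sin(x/2) is -4*x**2*cos(x/2) + 16*x*sin(x/2) + 32*cos(x/2); evaluating from 0 to 2*pi: ∫_{0}^{2*pi} (2*x**2) sin(x/2) dx = (-32 + 16*pi**2) - (32) = -64 + 16*pi**2.
Hence b_1 = (1/pi)·(-64 + 16*pi**2) = -64/pi + 16*pi.

-64/pi + 16*pi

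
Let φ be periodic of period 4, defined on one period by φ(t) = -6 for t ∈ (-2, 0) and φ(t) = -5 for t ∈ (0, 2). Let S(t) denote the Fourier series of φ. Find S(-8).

-11/2

t = -8 differs from t = 0 by -2 full period(s), and the series is 4-periodic.
At t = 0 the one-sided limits are φ(0^-) = -6 and φ(0^+) = -5.
By Dirichlet's theorem the series converges to their average, [(-6) + (-5)]/2 = -11/2.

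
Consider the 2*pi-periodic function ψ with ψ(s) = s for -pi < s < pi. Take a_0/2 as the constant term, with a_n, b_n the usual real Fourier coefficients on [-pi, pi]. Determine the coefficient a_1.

0

a_1 = 1/pi ∫_{-pi}^{pi} ψ(s) cos(s) ds.
ψ is odd and cos(s) is even, so the integrand is odd over a symmetric interval and the integral vanishes.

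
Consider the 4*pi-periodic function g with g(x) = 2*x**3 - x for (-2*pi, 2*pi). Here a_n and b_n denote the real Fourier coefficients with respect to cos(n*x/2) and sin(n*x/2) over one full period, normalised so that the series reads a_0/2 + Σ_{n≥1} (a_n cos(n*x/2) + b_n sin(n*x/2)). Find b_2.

26 - 16*pi**2

b_2 = (1/(2*pi)) ∫_{-2*pi}^{2*pi} g(x) sin(x) dx.
g is odd and sin(x) is odd, so the integrand is even and b_2 = 1/pi ∫_0^{2*pi} g(x) sin(x) dx.
Integrating by parts three times (tabular method), an antiderivative of (2*x**3 - x) sin(x) is -2*x**3*cos(x) + 6*x**2*sin(x) + 13*x*cos(x) - 13*sin(x); evaluating from 0 to 2*pi: ∫_{0}^{2*pi} (2*x**3 - x) sin(x) dx = (-16*pi**3 + 26*pi) - (0) = -16*pi**3 + 26*pi.
Hence b_2 = (1/pi)·(-16*pi**3 + 26*pi) = 26 - 16*pi**2.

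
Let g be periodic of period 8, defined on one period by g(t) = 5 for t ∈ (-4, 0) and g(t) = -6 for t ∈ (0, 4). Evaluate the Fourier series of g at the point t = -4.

-1/2

At t = -4 the one-sided limits are g(-4^-) = -6 and g(-4^+) = 5.
By Dirichlet's theorem the series converges to their average, [(-6) + (5)]/2 = -1/2.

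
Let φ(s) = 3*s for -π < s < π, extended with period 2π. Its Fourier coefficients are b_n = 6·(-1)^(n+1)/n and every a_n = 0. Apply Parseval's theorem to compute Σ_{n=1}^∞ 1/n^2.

pi**2/6

Parseval: Σ b_n^2 = (1/π) ∫_{-π}^{π} φ(s)^2 ds = 6*pi**2.
Σ b_n^2 = Σ 36/n^2, so Σ 1/n^2 = (6*pi**2)/36 = pi**2/6.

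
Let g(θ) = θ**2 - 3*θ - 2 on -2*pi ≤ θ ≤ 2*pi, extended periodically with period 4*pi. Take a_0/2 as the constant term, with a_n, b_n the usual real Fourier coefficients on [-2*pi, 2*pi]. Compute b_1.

-12

b_1 = (1/(2*pi)) ∫_{-2*pi}^{2*pi} g(θ) sin(θ/2) dθ.
Integrating by parts twice (tabular method), an antiderivative of (θ**2 - 3*θ - 2) sin(θ/2) is -2*θ**2*cos(θ/2) + 8*θ*sin(θ/2) + 6*θ*cos(θ/2) - 12*sin(θ/2) + 20*cos(θ/2); evaluating from -2*pi to 2*pi: ∫_{-2*pi}^{2*pi} (θ**2 - 3*θ - 2) sin(θ/2) dθ = (-12*pi - 20 + 8*pi**2) - (-20 + 12*pi + 8*pi**2) = -24*pi.
Hence b_1 = (1/(2*pi))·(-24*pi) = -12.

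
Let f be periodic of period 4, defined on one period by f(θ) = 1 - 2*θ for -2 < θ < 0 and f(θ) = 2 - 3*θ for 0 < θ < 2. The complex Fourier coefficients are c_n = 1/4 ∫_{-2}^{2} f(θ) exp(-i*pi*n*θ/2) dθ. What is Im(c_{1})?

4/pi

Since f is real-valued, Im(c_{1}) = -1/4 ∫_{-2}^{2} f(θ) sin(pi*θ/2) dθ = -b_{1}/2.
Split the integral at the breakpoints.
Integrating by parts (boundary term plus one more integral), an antiderivative of (1 - 2*θ) sin(pi*θ/2) is 4*θ*cos(pi*θ/2)/pi - 8*sin(pi*θ/2)/pi**2 - 2*cos(pi*θ/2)/pi; evaluating from -2 to 0: ∫_{-2}^{0} (1 - 2*θ) sin(pi*θ/2) dθ = (-2/pi) - (10/pi) = -12/pi.
Integrating by parts (boundary term plus one more integral), an antiderivative of (2 - 3*θ) sin(pi*θ/2) is 6*θ*cos(pi*θ/2)/pi - 12*sin(pi*θ/2)/pi**2 - 4*cos(pi*θ/2)/pi; evaluating from 0 to 2: ∫_{0}^{2} (2 - 3*θ) sin(pi*θ/2) dθ = (-8/pi) - (-4/pi) = -4/pi.
So ∫_{-2}^{2} f(θ) sin(pi*θ/2) dθ = -16/pi.
Hence Im(c_{1}) = (-1/4)·(-16/pi) = 4/pi.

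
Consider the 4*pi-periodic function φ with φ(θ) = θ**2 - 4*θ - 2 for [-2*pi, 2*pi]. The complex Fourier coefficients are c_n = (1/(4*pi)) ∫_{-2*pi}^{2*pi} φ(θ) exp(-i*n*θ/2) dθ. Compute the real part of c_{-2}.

Since φ is real-valued, Re(c_{-2}) = (1/(4*pi)) ∫_{-2*pi}^{2*pi} φ(θ) cos(-θ) dθ = a_{2}/2.
Integrating by parts twice (tabular method), an antiderivative of (θ**2 - 4*θ - 2) cos(-θ) is θ**2*sin(θ) - 4*θ*sin(θ) + 2*θ*cos(θ) - 4*sin(θ) - 4*cos(θ); evaluating from -2*pi to 2*pi: ∫_{-2*pi}^{2*pi} (θ**2 - 4*θ - 2) cos(-θ) dθ = (-4 + 4*pi) - (-4*pi - 4) = 8*pi.
Hence Re(c_{-2}) = (1/(4*pi))·(8*pi) = 2.

2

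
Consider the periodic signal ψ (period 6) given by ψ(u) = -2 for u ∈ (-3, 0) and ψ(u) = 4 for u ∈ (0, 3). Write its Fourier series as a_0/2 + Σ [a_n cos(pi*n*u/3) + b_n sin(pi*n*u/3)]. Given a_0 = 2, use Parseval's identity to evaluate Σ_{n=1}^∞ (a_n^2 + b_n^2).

Parseval: a_0^2/2 + Σ_{n≥1} (a_n^2+b_n^2) = 1/3 ∫_{-3}^{3} ψ(u)^2 du = 20.
Subtract a_0^2/2 = 2: Σ (a_n^2+b_n^2) = 18.

18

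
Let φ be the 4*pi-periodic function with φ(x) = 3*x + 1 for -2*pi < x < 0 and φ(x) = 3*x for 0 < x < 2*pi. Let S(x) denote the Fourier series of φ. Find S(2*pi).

At x = 2*pi the one-sided limits are φ(2*pi^-) = 6*pi and φ(2*pi^+) = 1 - 6*pi.
By Dirichlet's theorem the series converges to their average, [(6*pi) + (1 - 6*pi)]/2 = 1/2.

1/2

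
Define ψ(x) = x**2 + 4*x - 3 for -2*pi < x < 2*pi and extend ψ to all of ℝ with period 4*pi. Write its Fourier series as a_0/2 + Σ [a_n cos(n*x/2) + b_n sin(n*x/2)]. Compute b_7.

b_7 = (1/(2*pi)) ∫_{-2*pi}^{2*pi} ψ(x) sin(7*x/2) dx.
Integrating by parts twice (tabular method), an antiderivative of (x**2 + 4*x - 3) sin(7*x/2) is -2*x**2*cos(7*x/2)/7 + 8*x*sin(7*x/2)/49 - 8*x*cos(7*x/2)/7 + 16*sin(7*x/2)/49 + 310*cos(7*x/2)/343; evaluating from -2*pi to 2*pi: ∫_{-2*pi}^{2*pi} (x**2 + 4*x - 3) sin(7*x/2) dx = (-310/343 + 16*pi/7 + 8*pi**2/7) - (-16*pi/7 - 310/343 + 8*pi**2/7) = 32*pi/7.
Hence b_7 = (1/(2*pi))·(32*pi/7) = 16/7.

16/7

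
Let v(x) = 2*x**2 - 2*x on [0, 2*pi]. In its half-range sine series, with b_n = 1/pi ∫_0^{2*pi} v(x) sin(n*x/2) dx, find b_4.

b_4 = 1/pi ∫_0^{2*pi} (2*x**2 - 2*x) sin(2*x) dx.
Integrating by parts twice (tabular method), an antiderivative of (2*x**2 - 2*x) sin(2*x) is -x**2*cos(2*x) + x*sin(2*x) + x*cos(2*x) - sin(2*x)/2 + cos(2*x)/2; evaluating from 0 to 2*pi: ∫_{0}^{2*pi} (2*x**2 - 2*x) sin(2*x) dx = (-4*pi**2 + 1/2 + 2*pi) - (1/2) = 2*pi*(1 - 2*pi).
Hence b_4 = (1/pi)·(2*pi*(1 - 2*pi)) = 2 - 4*pi.

2 - 4*pi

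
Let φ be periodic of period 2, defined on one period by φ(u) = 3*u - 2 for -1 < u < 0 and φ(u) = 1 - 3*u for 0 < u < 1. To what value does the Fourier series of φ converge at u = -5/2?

u = -5/2 differs from u = -1/2 by -1 full period(s), and the series is 2-periodic.
φ is continuous at u = -1/2 with value -7/2, so the series converges to -7/2 there.

-7/2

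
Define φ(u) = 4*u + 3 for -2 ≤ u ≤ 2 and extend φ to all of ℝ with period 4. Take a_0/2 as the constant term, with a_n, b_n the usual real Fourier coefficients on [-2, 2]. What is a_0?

6

a_0 = 1/2 ∫_{-2}^{2} φ(u) du = 1/2 · (12) = 6.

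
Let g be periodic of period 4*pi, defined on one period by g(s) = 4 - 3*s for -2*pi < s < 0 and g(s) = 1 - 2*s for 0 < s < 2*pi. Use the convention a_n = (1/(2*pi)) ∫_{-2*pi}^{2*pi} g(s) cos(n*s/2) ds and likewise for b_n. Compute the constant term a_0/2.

a_0 = (1/(2*pi)) ∫_{-2*pi}^{2*pi} g(s) ds = (1/(2*pi)) · (2*pi*(pi + 5)) = pi + 5.
So the constant term a_0/2 = pi/2 + 5/2.

pi/2 + 5/2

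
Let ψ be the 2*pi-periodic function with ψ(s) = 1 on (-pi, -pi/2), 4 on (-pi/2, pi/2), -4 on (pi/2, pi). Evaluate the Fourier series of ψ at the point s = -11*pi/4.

1

s = -11*pi/4 differs from s = -3*pi/4 by -1 full period(s), and the series is 2*pi-periodic.
ψ is continuous at s = -3*pi/4 with value 1, so the series converges to 1 there.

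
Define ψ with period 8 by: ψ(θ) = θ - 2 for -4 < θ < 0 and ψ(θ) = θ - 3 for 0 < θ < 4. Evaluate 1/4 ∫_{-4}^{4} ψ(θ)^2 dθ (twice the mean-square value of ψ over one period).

1/4 ∫_{-4}^{4} ψ(θ)^2 dθ = 1/4 · (236/3) = 59/3.

59/3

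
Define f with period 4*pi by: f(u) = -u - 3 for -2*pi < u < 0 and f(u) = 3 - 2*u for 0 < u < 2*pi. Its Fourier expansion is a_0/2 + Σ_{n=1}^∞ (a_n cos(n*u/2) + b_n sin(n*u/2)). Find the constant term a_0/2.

-pi/2

a_0 = (1/(2*pi)) ∫_{-2*pi}^{2*pi} f(u) du = (1/(2*pi)) · (-2*pi**2) = -pi.
So the constant term a_0/2 = -pi/2.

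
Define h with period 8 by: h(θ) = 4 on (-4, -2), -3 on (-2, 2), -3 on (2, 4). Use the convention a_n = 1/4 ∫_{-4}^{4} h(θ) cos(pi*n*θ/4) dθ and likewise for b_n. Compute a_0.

-5/2

a_0 = 1/4 ∫_{-4}^{4} h(θ) dθ = 1/4 · (-10) = -5/2.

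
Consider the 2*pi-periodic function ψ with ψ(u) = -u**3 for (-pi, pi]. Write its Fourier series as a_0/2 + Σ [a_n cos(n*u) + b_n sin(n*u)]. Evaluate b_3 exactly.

b_3 = 1/pi ∫_{-pi}^{pi} ψ(u) sin(3*u) du.
ψ is odd and sin(3*u) is odd, so the integrand is even and b_3 = 2/pi ∫_0^{pi} ψ(u) sin(3*u) du.
Integrating by parts three times (tabular method), an antiderivative of (-u**3) sin(3*u) is u**3*cos(3*u)/3 - u**2*sin(3*u)/3 - 2*u*cos(3*u)/9 + 2*sin(3*u)/27; evaluating from 0 to pi: ∫_{0}^{pi} (-u**3) sin(3*u) du = (pi*(2 - 3*pi**2)/9) - (0) = pi*(2 - 3*pi**2)/9.
Hence b_3 = (2/pi)·(pi*(2 - 3*pi**2)/9) = 4/9 - 2*pi**2/3.

4/9 - 2*pi**2/3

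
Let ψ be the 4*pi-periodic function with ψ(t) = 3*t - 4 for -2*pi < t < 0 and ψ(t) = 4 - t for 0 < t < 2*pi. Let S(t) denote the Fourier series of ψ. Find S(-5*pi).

t = -5*pi differs from t = -pi by -1 full period(s), and the series is 4*pi-periodic.
ψ is continuous at t = -pi with value -3*pi - 4, so the series converges to -3*pi - 4 there.

-3*pi - 4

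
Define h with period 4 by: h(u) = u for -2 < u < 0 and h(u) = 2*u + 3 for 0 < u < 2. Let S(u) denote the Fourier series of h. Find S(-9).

u = -9 differs from u = -1 by -2 full period(s), and the series is 4-periodic.
h is continuous at u = -1 with value -1, so the series converges to -1 there.

-1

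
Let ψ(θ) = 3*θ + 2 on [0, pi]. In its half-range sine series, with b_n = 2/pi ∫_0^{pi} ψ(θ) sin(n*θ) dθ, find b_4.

-3/2

b_4 = 2/pi ∫_0^{pi} (3*θ + 2) sin(4*θ) dθ.
Integrating by parts (boundary term plus one more integral), an antiderivative of (3*θ + 2) sin(4*θ) is -3*θ*cos(4*θ)/4 + 3*sin(4*θ)/16 - cos(4*θ)/2; evaluating from 0 to pi: ∫_{0}^{pi} (3*θ + 2) sin(4*θ) dθ = (-3*pi/4 - 1/2) - (-1/2) = -3*pi/4.
Hence b_4 = (2/pi)·(-3*pi/4) = -3/2.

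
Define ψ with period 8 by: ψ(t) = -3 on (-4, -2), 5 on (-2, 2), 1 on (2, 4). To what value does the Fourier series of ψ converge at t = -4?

-1

At t = -4 the one-sided limits are ψ(-4^-) = 1 and ψ(-4^+) = -3.
By Dirichlet's theorem the series converges to their average, [(1) + (-3)]/2 = -1.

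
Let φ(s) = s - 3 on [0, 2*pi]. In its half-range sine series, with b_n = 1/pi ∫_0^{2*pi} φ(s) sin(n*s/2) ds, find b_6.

-2/3

b_6 = 1/pi ∫_0^{2*pi} (s - 3) sin(3*s) ds.
Integrating by parts (boundary term plus one more integral), an antiderivative of (s - 3) sin(3*s) is -s*cos(3*s)/3 + sin(3*s)/9 + cos(3*s); evaluating from 0 to 2*pi: ∫_{0}^{2*pi} (s - 3) sin(3*s) ds = (1 - 2*pi/3) - (1) = -2*pi/3.
Hence b_6 = (1/pi)·(-2*pi/3) = -2/3.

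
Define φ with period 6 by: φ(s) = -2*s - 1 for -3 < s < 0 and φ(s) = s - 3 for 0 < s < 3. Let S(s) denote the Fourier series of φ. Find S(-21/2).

-3/2

s = -21/2 differs from s = 3/2 by -2 full period(s), and the series is 6-periodic.
φ is continuous at s = 3/2 with value -3/2, so the series converges to -3/2 there.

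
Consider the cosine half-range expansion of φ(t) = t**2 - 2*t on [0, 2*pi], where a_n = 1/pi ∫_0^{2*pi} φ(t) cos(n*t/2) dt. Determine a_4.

1

a_4 = 1/pi ∫_0^{2*pi} (t**2 - 2*t) cos(2*t) dt.
Integrating by parts twice (tabular method), an antiderivative of (t**2 - 2*t) cos(2*t) is t**2*sin(2*t)/2 - t*sin(2*t) + t*cos(2*t)/2 - sin(2*t)/4 - cos(2*t)/2; evaluating from 0 to 2*pi: ∫_{0}^{2*pi} (t**2 - 2*t) cos(2*t) dt = (-1/2 + pi) - (-1/2) = pi.
Hence a_4 = (1/pi)·(pi) = 1.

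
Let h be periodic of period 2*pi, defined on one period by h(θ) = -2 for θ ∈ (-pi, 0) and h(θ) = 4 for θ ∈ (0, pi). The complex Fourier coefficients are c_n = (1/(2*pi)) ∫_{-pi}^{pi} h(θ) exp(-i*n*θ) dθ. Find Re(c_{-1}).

Since h is real-valued, Re(c_{-1}) = (1/(2*pi)) ∫_{-pi}^{pi} h(θ) cos(-θ) dθ = a_{1}/2.
Split the integral at the breakpoints.
Directly, an antiderivative of (-2) cos(-θ) is -2*sin(θ); evaluating from -pi to 0: ∫_{-pi}^{0} (-2) cos(-θ) dθ = (0) - (0) = 0.
Directly, an antiderivative of (4) cos(-θ) is 4*sin(θ); evaluating from 0 to pi: ∫_{0}^{pi} (4) cos(-θ) dθ = (0) - (0) = 0.
So ∫_{-pi}^{pi} h(θ) cos(-θ) dθ = 0.
Hence Re(c_{-1}) = (1/(2*pi))·(0) = 0.

0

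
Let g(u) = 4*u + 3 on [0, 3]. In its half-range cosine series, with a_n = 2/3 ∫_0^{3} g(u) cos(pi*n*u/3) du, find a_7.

-48/(49*pi**2)

a_7 = 2/3 ∫_0^{3} (4*u + 3) cos(7*pi*u/3) du.
Integrating by parts (boundary term plus one more integral), an antiderivative of (4*u + 3) cos(7*pi*u/3) is 12*u*sin(7*pi*u/3)/(7*pi) + 9*sin(7*pi*u/3)/(7*pi) + 36*cos(7*pi*u/3)/(49*pi**2); evaluating from 0 to 3: ∫_{0}^{3} (4*u + 3) cos(7*pi*u/3) du = (-36/(49*pi**2)) - (36/(49*pi**2)) = -72/(49*pi**2).
Hence a_7 = (2/3)·(-72/(49*pi**2)) = -48/(49*pi**2).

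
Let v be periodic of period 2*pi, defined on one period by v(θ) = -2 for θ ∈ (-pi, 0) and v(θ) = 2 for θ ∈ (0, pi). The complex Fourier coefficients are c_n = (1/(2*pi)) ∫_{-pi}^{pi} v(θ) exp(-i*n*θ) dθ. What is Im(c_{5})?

-4/(5*pi)

Since v is real-valued, Im(c_{5}) = -(1/(2*pi)) ∫_{-pi}^{pi} v(θ) sin(5*θ) dθ = -b_{5}/2.
v is odd and sin(5*θ) is odd, so the integrand is even: ∫_{-pi}^{pi} v(θ) sin(5*θ) dθ = 2∫_0^{pi} v(θ) sin(5*θ) dθ.
Directly, an antiderivative of (2) sin(5*θ) is -2*cos(5*θ)/5; evaluating from 0 to pi: ∫_{0}^{pi} (2) sin(5*θ) dθ = (2/5) - (-2/5) = 4/5.
So ∫_{-pi}^{pi} v(θ) sin(5*θ) dθ = 8/5.
Hence Im(c_{5}) = (-1/(2*pi))·(8/5) = -4/(5*pi).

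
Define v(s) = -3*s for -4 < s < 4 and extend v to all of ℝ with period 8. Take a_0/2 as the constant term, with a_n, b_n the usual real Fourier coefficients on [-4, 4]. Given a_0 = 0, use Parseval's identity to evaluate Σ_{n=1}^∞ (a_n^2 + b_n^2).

96

Parseval: a_0^2/2 + Σ_{n≥1} (a_n^2+b_n^2) = 1/4 ∫_{-4}^{4} v(s)^2 ds = 96.
Subtract a_0^2/2 = 0: Σ (a_n^2+b_n^2) = 96.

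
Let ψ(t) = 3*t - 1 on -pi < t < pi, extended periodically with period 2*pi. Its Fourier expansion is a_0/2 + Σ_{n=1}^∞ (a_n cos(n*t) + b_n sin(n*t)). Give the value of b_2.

b_2 = 1/pi ∫_{-pi}^{pi} ψ(t) sin(2*t) dt.
Integrating by parts (boundary term plus one more integral), an antiderivative of (3*t - 1) sin(2*t) is -3*t*cos(2*t)/2 + 3*sin(2*t)/4 + cos(2*t)/2; evaluating from -pi to pi: ∫_{-pi}^{pi} (3*t - 1) sin(2*t) dt = (1/2 - 3*pi/2) - (1/2 + 3*pi/2) = -3*pi.
Hence b_2 = (1/pi)·(-3*pi) = -3.

-3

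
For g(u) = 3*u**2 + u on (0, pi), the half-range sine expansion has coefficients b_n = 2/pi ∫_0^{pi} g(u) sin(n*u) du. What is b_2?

b_2 = 2/pi ∫_0^{pi} (3*u**2 + u) sin(2*u) du.
Integrating by parts twice (tabular method), an antiderivative of (3*u**2 + u) sin(2*u) is -3*u**2*cos(2*u)/2 + 3*u*sin(2*u)/2 - u*cos(2*u)/2 + sin(2*u)/4 + 3*cos(2*u)/4; evaluating from 0 to pi: ∫_{0}^{pi} (3*u**2 + u) sin(2*u) du = (-3*pi**2/2 - pi/2 + 3/4) - (3/4) = -pi*(1 + 3*pi)/2.
Hence b_2 = (2/pi)·(-pi*(1 + 3*pi)/2) = -3*pi - 1.

-3*pi - 1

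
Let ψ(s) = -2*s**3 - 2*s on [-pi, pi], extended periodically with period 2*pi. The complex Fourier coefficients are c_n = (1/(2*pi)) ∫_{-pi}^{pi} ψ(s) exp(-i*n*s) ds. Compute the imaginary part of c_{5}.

38/125 + 2*pi**2/5

Since ψ is real-valued, Im(c_{5}) = -(1/(2*pi)) ∫_{-pi}^{pi} ψ(s) sin(5*s) ds = -b_{5}/2.
ψ is odd and sin(5*s) is odd, so the integrand is even: ∫_{-pi}^{pi} ψ(s) sin(5*s) ds = 2∫_0^{pi} ψ(s) sin(5*s) ds.
Integrating by parts three times (tabular method), an antiderivative of (-2*s**3 - 2*s) sin(5*s) is 2*s**3*cos(5*s)/5 - 6*s**2*sin(5*s)/25 + 38*s*cos(5*s)/125 - 38*sin(5*s)/625; evaluating from 0 to pi: ∫_{0}^{pi} (-2*s**3 - 2*s) sin(5*s) ds = (-2*pi*(19 + 25*pi**2)/125) - (0) = -2*pi*(19 + 25*pi**2)/125.
So ∫_{-pi}^{pi} ψ(s) sin(5*s) ds = -4*pi*(19 + 25*pi**2)/125.
Hence Im(c_{5}) = (-1/(2*pi))·(-4*pi*(19 + 25*pi**2)/125) = 38/125 + 2*pi**2/5.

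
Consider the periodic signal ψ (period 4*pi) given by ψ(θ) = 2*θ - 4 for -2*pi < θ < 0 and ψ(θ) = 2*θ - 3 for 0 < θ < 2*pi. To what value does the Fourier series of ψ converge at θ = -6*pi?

-7/2

θ = -6*pi differs from θ = 2*pi by -2 full period(s), and the series is 4*pi-periodic.
At θ = 2*pi the one-sided limits are ψ(2*pi^-) = -3 + 4*pi and ψ(2*pi^+) = -4*pi - 4.
By Dirichlet's theorem the series converges to their average, [(-3 + 4*pi) + (-4*pi - 4)]/2 = -7/2.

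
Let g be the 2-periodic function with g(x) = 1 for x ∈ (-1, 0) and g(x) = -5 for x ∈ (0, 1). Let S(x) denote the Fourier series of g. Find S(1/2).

-5

g is continuous at x = 1/2 with value -5, so the series converges to -5 there.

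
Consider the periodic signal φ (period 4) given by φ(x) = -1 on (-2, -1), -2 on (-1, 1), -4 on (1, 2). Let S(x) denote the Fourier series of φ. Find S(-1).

-3/2

At x = -1 the one-sided limits are φ(-1^-) = -1 and φ(-1^+) = -2.
By Dirichlet's theorem the series converges to their average, [(-1) + (-2)]/2 = -3/2.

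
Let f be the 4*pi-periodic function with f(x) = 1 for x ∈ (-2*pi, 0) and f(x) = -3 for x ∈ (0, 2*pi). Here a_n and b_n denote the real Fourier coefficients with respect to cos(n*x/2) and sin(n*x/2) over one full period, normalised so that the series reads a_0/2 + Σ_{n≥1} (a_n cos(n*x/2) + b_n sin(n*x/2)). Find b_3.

b_3 = (1/(2*pi)) ∫_{-2*pi}^{2*pi} f(x) sin(3*x/2) dx.
Split the integral at the breakpoints.
Directly, an antiderivative of (1) sin(3*x/2) is -2*cos(3*x/2)/3; evaluating from -2*pi to 0: ∫_{-2*pi}^{0} (1) sin(3*x/2) dx = (-2/3) - (2/3) = -4/3.
Directly, an antiderivative of (-3) sin(3*x/2) is 2*cos(3*x/2); evaluating from 0 to 2*pi: ∫_{0}^{2*pi} (-3) sin(3*x/2) dx = (-2) - (2) = -4.
Summing the pieces and multiplying by (1/(2*pi)) gives b_3 = -8/(3*pi).

-8/(3*pi)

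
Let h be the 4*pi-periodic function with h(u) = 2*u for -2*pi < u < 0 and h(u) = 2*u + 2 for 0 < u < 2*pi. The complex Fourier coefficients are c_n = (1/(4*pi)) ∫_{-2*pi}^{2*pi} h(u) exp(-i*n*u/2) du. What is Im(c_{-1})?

2/pi + 4

Since h is real-valued, Im(c_{-1}) = -(1/(4*pi)) ∫_{-2*pi}^{2*pi} h(u) sin(-u/2) du = b_{1}/2.
Split the integral at the breakpoints.
Integrating by parts (boundary term plus one more integral), an antiderivative of (2*u) sin(-u/2) is 4*u*cos(u/2) - 8*sin(u/2); evaluating from -2*pi to 0: ∫_{-2*pi}^{0} (2*u) sin(-u/2) du = (0) - (8*pi) = -8*pi.
Integrating by parts (boundary term plus one more integral), an antiderivative of (2*u + 2) sin(-u/2) is 4*u*cos(u/2) - 8*sin(u/2) + 4*cos(u/2); evaluating from 0 to 2*pi: ∫_{0}^{2*pi} (2*u + 2) sin(-u/2) du = (-8*pi - 4) - (4) = -8*pi - 8.
So ∫_{-2*pi}^{2*pi} h(u) sin(-u/2) du = -16*pi - 8.
Hence Im(c_{-1}) = (-1/(4*pi))·(-16*pi - 8) = 2/pi + 4.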